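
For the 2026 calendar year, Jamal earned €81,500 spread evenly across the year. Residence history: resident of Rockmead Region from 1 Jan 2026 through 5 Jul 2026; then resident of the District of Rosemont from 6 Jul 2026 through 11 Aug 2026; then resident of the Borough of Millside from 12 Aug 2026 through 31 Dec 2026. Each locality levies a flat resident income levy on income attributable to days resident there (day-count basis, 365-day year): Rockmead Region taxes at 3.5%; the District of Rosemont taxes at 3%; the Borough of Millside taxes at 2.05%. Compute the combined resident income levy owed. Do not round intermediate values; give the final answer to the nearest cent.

€2,351.44

Rockmead Region, 1 Jan – 5 Jul 2026: 186 days → €81,500 × 3.5% × 186/365 = €1,453.6027
The District of Rosemont, 6 Jul – 11 Aug 2026: 37 days → €81,500 × 3% × 37/365 = €247.8493
The Borough of Millside, 12 Aug – 31 Dec 2026: 142 days → €81,500 × 2.05% × 142/365 = €649.9904
Total = €2,351.4425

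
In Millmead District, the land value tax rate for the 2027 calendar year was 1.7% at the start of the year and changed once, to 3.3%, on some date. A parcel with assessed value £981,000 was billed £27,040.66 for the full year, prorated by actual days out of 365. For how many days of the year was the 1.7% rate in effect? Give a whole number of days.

124 days

Let d = days at the first rate; then 365 − d days at the second rate.
£981,000 × [1.7%·d + 3.3%·(365−d)] / 365 = £27,040.66
Solving gives d = 124, so the new rate took effect on 5 May 2027.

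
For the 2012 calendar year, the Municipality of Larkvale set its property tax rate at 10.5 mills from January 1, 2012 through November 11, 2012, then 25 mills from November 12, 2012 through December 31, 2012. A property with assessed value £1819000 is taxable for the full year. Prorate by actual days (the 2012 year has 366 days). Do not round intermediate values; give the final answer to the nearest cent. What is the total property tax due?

£22702.71

January 1 – November 11, 2012: 316 days at 10.5 mills → £1819000 × 1.05% × 316/366 = £16490.2787
November 12 – December 31, 2012: 50 days at 25 mills → £1819000 × 2.5% × 50/366 = £6212.4317
Total = £22702.7104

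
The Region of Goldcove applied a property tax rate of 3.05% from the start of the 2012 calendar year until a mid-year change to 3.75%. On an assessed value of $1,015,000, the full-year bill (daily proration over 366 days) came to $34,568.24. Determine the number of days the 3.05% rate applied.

180 days

Let d = days at the first rate; then 366 − d days at the second rate.
$1,015,000 × [3.05%·d + 3.75%·(366−d)] / 366 = $34,568.24
Solving gives d = 180, so the new rate took effect on June 29, 2012.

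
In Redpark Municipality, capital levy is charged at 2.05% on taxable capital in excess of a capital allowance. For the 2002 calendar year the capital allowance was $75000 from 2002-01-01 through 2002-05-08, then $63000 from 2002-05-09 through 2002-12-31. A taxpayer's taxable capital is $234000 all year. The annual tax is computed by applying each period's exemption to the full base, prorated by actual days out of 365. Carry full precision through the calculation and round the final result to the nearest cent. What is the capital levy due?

2002-01-01 to 2002-05-08: 128 days, exemption $75000 → ($234000 − $75000) × 2.05% × 128/365 = $1143.0575
2002-05-09 to 2002-12-31: 237 days, exemption $63000 → ($234000 − $63000) × 2.05% × 237/365 = $2276.1740
Total = $3419.2315

$3419.23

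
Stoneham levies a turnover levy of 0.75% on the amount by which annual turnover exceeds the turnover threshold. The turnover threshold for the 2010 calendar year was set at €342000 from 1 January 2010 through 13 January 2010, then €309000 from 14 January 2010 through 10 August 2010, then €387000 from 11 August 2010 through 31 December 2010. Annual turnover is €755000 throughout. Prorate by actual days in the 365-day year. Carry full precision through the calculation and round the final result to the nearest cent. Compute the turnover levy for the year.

€3106.99

1 January – 13 January 2010: 13 days, exemption €342000 → (€755000 − €342000) × 0.75% × 13/365 = €110.3219
14 January – 10 August 2010: 209 days, exemption €309000 → (€755000 − €309000) × 0.75% × 209/365 = €1915.3562
11 August – 31 December 2010: 143 days, exemption €387000 → (€755000 − €387000) × 0.75% × 143/365 = €1081.3151
Total = €3106.9932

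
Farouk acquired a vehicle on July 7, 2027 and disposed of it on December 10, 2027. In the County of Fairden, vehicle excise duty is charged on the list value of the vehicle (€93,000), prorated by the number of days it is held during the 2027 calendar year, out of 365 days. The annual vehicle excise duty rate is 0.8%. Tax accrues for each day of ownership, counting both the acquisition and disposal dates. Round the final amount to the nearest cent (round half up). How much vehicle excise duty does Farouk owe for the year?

€320.02

Days held (July 7 – December 10, 2027): 157 out of 365
Tax = €93,000 × 0.8% × 157/365 = €320.0219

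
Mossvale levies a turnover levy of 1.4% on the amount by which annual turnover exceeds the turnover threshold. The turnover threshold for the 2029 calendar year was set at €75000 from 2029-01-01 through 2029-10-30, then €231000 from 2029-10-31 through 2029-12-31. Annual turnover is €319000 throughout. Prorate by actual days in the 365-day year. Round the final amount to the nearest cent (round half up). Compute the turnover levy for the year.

€3045.02

2029-01-01 to 2029-10-30: 303 days, exemption €75000 → (€319000 − €75000) × 1.4% × 303/365 = €2835.7479
2029-10-31 to 2029-12-31: 62 days, exemption €231000 → (€319000 − €231000) × 1.4% × 62/365 = €209.2712
Total = €3045.0192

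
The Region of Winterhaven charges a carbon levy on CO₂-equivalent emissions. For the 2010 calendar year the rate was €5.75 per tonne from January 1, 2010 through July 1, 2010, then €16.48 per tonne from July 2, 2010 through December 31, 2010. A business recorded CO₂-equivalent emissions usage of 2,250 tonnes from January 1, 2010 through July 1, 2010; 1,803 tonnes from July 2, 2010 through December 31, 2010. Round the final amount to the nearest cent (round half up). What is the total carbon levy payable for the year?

€42,650.94

January 1 – July 1, 2010: 2,250 tonnes at €5.75/tonne → €12,937.50
July 2 – December 31, 2010: 1,803 tonnes at €16.48/tonne → €29,713.44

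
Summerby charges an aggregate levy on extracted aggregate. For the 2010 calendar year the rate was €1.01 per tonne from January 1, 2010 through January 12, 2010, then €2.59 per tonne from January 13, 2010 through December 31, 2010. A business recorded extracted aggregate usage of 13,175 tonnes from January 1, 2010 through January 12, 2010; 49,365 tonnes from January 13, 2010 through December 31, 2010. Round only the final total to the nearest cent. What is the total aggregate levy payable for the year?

January 1 – January 12, 2010: 13,175 tonnes at €1.01/tonne → €13,306.75
January 13 – December 31, 2010: 49,365 tonnes at €2.59/tonne → €127,855.35

€141,162.10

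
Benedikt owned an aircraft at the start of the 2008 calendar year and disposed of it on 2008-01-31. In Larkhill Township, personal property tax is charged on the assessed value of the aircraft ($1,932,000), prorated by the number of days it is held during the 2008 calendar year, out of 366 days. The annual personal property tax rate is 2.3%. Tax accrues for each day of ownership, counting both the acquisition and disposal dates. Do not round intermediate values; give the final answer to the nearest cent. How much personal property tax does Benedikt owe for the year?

$3,763.70

Days held (2008-01-01 to 2008-01-31): 31 out of 366
Tax = $1,932,000 × 2.3% × 31/366 = $3,763.7049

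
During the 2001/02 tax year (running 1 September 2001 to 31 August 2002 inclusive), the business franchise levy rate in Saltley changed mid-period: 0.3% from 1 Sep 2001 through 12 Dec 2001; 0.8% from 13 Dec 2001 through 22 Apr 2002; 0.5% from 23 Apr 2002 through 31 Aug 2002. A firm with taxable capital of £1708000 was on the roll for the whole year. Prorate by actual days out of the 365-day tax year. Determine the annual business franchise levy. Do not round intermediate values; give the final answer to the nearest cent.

1 Sep – 12 Dec 2001: 103 days at 0.3% → £1708000 × 0.3% × 103/365 = £1445.9507
13 Dec 2001 – 22 Apr 2002: 131 days at 0.8% → £1708000 × 0.8% × 131/365 = £4904.0658
23 Apr – 31 Aug 2002: 131 days at 0.5% → £1708000 × 0.5% × 131/365 = £3065.0411
Total = £9415.0575

£9415.06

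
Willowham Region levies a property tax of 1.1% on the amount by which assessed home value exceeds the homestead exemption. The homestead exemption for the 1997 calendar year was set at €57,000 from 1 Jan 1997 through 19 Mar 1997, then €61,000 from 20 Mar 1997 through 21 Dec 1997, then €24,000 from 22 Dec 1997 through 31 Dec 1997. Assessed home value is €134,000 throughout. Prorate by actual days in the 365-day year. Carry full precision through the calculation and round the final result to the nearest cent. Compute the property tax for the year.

1 Jan – 19 Mar 1997: 78 days, exemption €57,000 → (€134,000 − €57,000) × 1.1% × 78/365 = €181.0027
20 Mar – 21 Dec 1997: 277 days, exemption €61,000 → (€134,000 − €61,000) × 1.1% × 277/365 = €609.4000
22 Dec – 31 Dec 1997: 10 days, exemption €24,000 → (€134,000 − €24,000) × 1.1% × 10/365 = €33.1507
Total = €823.5534

€823.55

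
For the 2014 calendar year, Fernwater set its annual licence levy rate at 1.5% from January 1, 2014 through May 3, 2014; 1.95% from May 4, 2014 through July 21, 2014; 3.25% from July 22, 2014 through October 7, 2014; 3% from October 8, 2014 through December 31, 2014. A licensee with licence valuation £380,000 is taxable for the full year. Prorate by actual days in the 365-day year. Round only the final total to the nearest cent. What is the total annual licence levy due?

£8,818.60

January 1 – May 3, 2014: 123 days at 1.5% → £380,000 × 1.5% × 123/365 = £1,920.8219
May 4 – July 21, 2014: 79 days at 1.95% → £380,000 × 1.95% × 79/365 = £1,603.8082
July 22 – October 7, 2014: 78 days at 3.25% → £380,000 × 3.25% × 78/365 = £2,639.1781
October 8 – December 31, 2014: 85 days at 3% → £380,000 × 3% × 85/365 = £2,654.7945
Total = £8,818.6027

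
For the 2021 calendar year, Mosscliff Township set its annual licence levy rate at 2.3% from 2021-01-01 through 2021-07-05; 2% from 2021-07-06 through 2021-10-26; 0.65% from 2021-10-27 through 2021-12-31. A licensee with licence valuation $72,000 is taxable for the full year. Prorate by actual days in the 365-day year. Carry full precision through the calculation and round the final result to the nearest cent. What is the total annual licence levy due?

2021-01-01 to 2021-07-05: 186 days at 2.3% → $72,000 × 2.3% × 186/365 = $843.8795
2021-07-06 to 2021-10-26: 113 days at 2% → $72,000 × 2% × 113/365 = $445.8082
2021-10-27 to 2021-12-31: 66 days at 0.65% → $72,000 × 0.65% × 66/365 = $84.6247
Total = $1,374.3123

$1,374.31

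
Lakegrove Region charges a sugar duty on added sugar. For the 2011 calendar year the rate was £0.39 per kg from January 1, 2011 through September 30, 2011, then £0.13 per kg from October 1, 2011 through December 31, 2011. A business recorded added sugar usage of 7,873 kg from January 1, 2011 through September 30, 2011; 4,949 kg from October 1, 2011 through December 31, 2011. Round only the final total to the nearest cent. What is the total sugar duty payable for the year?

£3713.84

January 1 – September 30, 2011: 7,873 kg at £0.39/kg → £3070.47
October 1 – December 31, 2011: 4,949 kg at £0.13/kg → £643.37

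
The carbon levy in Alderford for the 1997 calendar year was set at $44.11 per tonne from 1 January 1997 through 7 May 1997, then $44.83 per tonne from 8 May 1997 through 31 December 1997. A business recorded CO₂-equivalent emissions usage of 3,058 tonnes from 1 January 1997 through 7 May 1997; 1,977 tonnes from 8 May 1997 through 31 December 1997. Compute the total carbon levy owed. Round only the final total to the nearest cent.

$223,517.29

1 January – 7 May 1997: 3,058 tonnes at $44.11/tonne → $134,888.38
8 May – 31 December 1997: 1,977 tonnes at $44.83/tonne → $88,628.91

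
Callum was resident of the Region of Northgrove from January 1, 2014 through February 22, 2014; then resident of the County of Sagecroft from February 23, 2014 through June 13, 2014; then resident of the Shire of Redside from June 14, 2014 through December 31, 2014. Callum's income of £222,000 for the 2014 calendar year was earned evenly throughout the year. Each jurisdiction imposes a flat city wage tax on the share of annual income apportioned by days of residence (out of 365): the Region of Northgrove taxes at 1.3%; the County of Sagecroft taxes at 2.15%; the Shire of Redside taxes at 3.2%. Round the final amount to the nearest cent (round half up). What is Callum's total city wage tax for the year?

£5,782.64

The Region of Northgrove, January 1 – February 22, 2014: 53 days → £222,000 × 1.3% × 53/365 = £419.0630
The County of Sagecroft, February 23 – June 13, 2014: 111 days → £222,000 × 2.15% × 111/365 = £1,451.5151
The Shire of Redside, June 14 – December 31, 2014: 201 days → £222,000 × 3.2% × 201/365 = £3,912.0658
Total = £5,782.6438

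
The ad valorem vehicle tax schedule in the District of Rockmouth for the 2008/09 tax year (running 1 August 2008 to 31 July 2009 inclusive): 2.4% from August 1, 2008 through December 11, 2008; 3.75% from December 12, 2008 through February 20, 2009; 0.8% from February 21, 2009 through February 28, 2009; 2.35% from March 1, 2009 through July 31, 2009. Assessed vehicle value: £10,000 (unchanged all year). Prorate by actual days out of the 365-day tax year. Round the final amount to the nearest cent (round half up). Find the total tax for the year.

August 1 – December 11, 2008: 133 days at 2.4% → £10,000 × 2.4% × 133/365 = £87.4521
December 12, 2008 – February 20, 2009: 71 days at 3.75% → £10,000 × 3.75% × 71/365 = £72.9452
February 21 – February 28, 2009: 8 days at 0.8% → £10,000 × 0.8% × 8/365 = £1.7534
March 1 – July 31, 2009: 153 days at 2.35% → £10,000 × 2.35% × 153/365 = £98.5068
Total = £260.6575

£260.66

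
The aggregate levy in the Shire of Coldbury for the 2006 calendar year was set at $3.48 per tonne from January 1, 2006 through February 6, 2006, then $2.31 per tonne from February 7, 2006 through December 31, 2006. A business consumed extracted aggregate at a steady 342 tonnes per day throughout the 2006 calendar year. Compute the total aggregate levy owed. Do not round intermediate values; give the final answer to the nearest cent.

January 1 – February 6, 2006: 37 days × 342 tonnes/day = 12,654 tonnes at $3.48/tonne → $44,035.92
February 7 – December 31, 2006: 328 days × 342 tonnes/day = 112,176 tonnes at $2.31/tonne → $259,126.56

$303,162.48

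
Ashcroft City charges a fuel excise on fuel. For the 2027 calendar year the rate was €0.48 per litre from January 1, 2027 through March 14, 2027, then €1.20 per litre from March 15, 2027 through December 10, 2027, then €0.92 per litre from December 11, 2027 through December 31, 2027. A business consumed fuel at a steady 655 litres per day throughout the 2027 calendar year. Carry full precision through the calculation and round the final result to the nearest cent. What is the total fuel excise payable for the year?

€248611.80

January 1 – March 14, 2027: 73 days × 655 litres/day = 47,815 litres at €0.48/litre → €22951.20
March 15 – December 10, 2027: 271 days × 655 litres/day = 177,505 litres at €1.20/litre → €213006.00
December 11 – December 31, 2027: 21 days × 655 litres/day = 13,755 litres at €0.92/litre → €12654.60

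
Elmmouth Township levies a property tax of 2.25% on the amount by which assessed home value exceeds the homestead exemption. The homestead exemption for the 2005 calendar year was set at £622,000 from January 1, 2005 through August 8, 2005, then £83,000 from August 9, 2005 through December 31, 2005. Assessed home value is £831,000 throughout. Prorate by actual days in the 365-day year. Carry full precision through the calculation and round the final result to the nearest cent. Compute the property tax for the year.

January 1 – August 8, 2005: 220 days, exemption £622,000 → (£831,000 − £622,000) × 2.25% × 220/365 = £2,834.3836
August 9 – December 31, 2005: 145 days, exemption £83,000 → (£831,000 − £83,000) × 2.25% × 145/365 = £6,685.8904
Total = £9,520.2740

£9,520.27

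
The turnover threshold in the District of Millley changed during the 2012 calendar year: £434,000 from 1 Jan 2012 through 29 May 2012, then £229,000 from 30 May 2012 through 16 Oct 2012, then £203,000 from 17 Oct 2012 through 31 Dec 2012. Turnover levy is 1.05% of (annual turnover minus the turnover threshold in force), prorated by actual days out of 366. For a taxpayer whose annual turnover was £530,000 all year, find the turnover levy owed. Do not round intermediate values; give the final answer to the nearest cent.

£2,335.02

1 Jan – 29 May 2012: 150 days, exemption £434,000 → (£530,000 − £434,000) × 1.05% × 150/366 = £413.1148
30 May – 16 Oct 2012: 140 days, exemption £229,000 → (£530,000 − £229,000) × 1.05% × 140/366 = £1,208.9344
17 Oct – 31 Dec 2012: 76 days, exemption £203,000 → (£530,000 − £203,000) × 1.05% × 76/366 = £712.9672
Total = £2,335.0164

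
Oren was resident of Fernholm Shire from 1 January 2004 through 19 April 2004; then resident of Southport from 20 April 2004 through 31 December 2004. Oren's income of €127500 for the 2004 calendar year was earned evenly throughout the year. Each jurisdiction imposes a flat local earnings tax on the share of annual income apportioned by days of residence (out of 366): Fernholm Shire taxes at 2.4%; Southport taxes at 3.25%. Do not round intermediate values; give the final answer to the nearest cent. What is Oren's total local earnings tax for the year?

Fernholm Shire, 1 January – 19 April 2004: 110 days → €127500 × 2.4% × 110/366 = €919.6721
Southport, 20 April – 31 December 2004: 256 days → €127500 × 3.25% × 256/366 = €2898.3607
Total = €3818.0328

€3818.03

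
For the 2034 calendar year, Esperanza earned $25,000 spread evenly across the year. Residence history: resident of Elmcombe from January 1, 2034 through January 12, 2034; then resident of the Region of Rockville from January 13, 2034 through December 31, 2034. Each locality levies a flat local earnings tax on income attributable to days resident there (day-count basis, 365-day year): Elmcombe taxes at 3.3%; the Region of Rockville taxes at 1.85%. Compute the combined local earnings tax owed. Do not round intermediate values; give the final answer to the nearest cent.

$474.42

Elmcombe, January 1 – January 12, 2034: 12 days → $25,000 × 3.3% × 12/365 = $27.1233
The Region of Rockville, January 13 – December 31, 2034: 353 days → $25,000 × 1.85% × 353/365 = $447.2945
Total = $474.4178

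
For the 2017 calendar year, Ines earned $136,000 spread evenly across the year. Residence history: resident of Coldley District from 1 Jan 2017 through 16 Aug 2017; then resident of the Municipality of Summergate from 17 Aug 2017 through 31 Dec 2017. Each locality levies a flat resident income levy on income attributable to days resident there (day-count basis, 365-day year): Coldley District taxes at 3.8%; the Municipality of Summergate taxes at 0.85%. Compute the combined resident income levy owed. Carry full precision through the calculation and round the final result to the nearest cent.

$3,662.13

Coldley District, 1 Jan – 16 Aug 2017: 228 days → $136,000 × 3.8% × 228/365 = $3,228.2301
The Municipality of Summergate, 17 Aug – 31 Dec 2017: 137 days → $136,000 × 0.85% × 137/365 = $433.8959
Total = $3,662.1260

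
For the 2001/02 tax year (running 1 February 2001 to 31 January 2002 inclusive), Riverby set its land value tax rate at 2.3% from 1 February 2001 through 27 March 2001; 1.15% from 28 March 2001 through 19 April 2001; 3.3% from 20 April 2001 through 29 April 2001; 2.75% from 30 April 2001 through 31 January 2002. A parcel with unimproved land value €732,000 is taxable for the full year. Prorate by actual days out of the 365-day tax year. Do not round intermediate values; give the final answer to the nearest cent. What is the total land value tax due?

€19,005.93

1 February – 27 March 2001: 55 days at 2.3% → €732,000 × 2.3% × 55/365 = €2,536.9315
28 March – 19 April 2001: 23 days at 1.15% → €732,000 × 1.15% × 23/365 = €530.4493
20 April – 29 April 2001: 10 days at 3.3% → €732,000 × 3.3% × 10/365 = €661.8082
30 April 2001 – 31 January 2002: 277 days at 2.75% → €732,000 × 2.75% × 277/365 = €15,276.7397
Total = €19,005.9288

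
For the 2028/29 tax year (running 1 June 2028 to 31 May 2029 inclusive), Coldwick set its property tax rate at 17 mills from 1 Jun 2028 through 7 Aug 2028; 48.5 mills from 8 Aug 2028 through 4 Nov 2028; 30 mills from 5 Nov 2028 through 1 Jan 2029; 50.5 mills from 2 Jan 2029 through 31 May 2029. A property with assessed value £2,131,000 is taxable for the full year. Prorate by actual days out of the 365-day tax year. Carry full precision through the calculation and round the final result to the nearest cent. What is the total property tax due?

1 Jun – 7 Aug 2028: 68 days at 17 mills → £2,131,000 × 1.7% × 68/365 = £6,749.1397
8 Aug – 4 Nov 2028: 89 days at 48.5 mills → £2,131,000 × 4.85% × 89/365 = £25,201.2644
5 Nov 2028 – 1 Jan 2029: 58 days at 30 mills → £2,131,000 × 3% × 58/365 = £10,158.7397
2 Jan – 31 May 2029: 150 days at 50.5 mills → £2,131,000 × 5.05% × 150/365 = £44,225.5479
Total = £86,334.6918

£86,334.69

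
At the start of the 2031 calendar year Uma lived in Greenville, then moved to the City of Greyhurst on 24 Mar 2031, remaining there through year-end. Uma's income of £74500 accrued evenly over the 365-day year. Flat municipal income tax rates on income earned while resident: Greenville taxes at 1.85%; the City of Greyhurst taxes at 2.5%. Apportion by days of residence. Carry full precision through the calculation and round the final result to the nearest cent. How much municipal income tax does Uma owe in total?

Greenville, 1 Jan – 23 Mar 2031: 82 days → £74500 × 1.85% × 82/365 = £309.6342
The City of Greyhurst, 24 Mar – 31 Dec 2031: 283 days → £74500 × 2.5% × 283/365 = £1444.0753
Total = £1753.7096

£1753.71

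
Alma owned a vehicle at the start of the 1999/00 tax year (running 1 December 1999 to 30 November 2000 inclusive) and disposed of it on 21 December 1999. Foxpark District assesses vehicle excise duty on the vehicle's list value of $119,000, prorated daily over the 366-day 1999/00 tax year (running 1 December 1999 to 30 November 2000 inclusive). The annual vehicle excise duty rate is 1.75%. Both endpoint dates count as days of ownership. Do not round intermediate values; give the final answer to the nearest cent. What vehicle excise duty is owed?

$119.49

Days held (1 December – 21 December 1999): 21 out of 366
Tax = $119,000 × 1.75% × 21/366 = $119.4877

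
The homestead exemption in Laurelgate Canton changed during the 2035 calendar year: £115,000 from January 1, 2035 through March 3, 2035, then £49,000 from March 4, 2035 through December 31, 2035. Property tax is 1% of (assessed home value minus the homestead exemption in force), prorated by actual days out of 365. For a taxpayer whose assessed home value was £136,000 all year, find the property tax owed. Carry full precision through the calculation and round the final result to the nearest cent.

January 1 – March 3, 2035: 62 days, exemption £115,000 → (£136,000 − £115,000) × 1% × 62/365 = £35.6712
March 4 – December 31, 2035: 303 days, exemption £49,000 → (£136,000 − £49,000) × 1% × 303/365 = £722.2192
Total = £757.8904

£757.89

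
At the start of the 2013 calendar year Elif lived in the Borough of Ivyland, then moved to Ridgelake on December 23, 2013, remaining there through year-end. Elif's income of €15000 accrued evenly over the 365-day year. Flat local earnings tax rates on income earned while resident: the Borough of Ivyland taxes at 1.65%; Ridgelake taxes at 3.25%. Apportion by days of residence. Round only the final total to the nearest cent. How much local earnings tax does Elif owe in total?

The Borough of Ivyland, January 1 – December 22, 2013: 356 days → €15000 × 1.65% × 356/365 = €241.3973
Ridgelake, December 23 – December 31, 2013: 9 days → €15000 × 3.25% × 9/365 = €12.0205
Total = €253.4178

€253.42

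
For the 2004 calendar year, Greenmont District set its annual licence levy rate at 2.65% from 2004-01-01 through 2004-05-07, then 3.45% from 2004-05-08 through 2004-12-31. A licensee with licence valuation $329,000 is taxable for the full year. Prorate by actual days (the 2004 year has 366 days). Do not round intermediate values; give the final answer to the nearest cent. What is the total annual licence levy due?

2004-01-01 to 2004-05-07: 128 days at 2.65% → $329,000 × 2.65% × 128/366 = $3,049.0929
2004-05-08 to 2004-12-31: 238 days at 3.45% → $329,000 × 3.45% × 238/366 = $7,380.9262
Total = $10,430.0191

$10,430.02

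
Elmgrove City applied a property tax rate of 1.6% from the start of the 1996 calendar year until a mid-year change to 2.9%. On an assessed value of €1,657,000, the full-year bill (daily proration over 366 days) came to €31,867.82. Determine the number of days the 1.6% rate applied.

275 days

Let d = days at the first rate; then 366 − d days at the second rate.
€1,657,000 × [1.6%·d + 2.9%·(366−d)] / 366 = €31,867.82
Solving gives d = 275, so the new rate took effect on 2 Oct 1996.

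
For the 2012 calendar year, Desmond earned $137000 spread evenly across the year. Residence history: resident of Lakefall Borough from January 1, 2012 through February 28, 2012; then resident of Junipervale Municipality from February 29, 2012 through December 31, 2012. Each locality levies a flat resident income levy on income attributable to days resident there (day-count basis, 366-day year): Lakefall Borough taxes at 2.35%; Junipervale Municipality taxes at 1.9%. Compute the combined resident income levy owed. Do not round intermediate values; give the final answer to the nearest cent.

$2702.38

Lakefall Borough, January 1 – February 28, 2012: 59 days → $137000 × 2.35% × 59/366 = $518.9904
Junipervale Municipality, February 29 – December 31, 2012: 307 days → $137000 × 1.9% × 307/366 = $2183.3907
Total = $2702.3811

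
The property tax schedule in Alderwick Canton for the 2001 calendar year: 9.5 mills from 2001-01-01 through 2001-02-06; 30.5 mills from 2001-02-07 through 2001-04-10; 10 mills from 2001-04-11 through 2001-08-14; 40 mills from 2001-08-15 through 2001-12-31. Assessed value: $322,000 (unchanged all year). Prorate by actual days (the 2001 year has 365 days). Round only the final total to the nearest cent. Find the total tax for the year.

$8,021.77

2001-01-01 to 2001-02-06: 37 days at 9.5 mills → $322,000 × 0.95% × 37/365 = $310.0904
2001-02-07 to 2001-04-10: 63 days at 30.5 mills → $322,000 × 3.05% × 63/365 = $1,695.1315
2001-04-11 to 2001-08-14: 126 days at 10 mills → $322,000 × 1% × 126/365 = $1,111.5616
2001-08-15 to 2001-12-31: 139 days at 40 mills → $322,000 × 4% × 139/365 = $4,904.9863
Total = $8,021.7699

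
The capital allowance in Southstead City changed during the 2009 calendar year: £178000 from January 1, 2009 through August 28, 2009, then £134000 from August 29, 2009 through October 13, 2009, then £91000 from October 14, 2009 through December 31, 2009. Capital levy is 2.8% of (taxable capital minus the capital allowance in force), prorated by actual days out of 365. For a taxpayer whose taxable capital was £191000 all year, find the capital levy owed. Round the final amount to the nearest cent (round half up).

£1046.51

January 1 – August 28, 2009: 240 days, exemption £178000 → (£191000 − £178000) × 2.8% × 240/365 = £239.3425
August 29 – October 13, 2009: 46 days, exemption £134000 → (£191000 − £134000) × 2.8% × 46/365 = £201.1397
October 14 – December 31, 2009: 79 days, exemption £91000 → (£191000 − £91000) × 2.8% × 79/365 = £606.0274
Total = £1046.5096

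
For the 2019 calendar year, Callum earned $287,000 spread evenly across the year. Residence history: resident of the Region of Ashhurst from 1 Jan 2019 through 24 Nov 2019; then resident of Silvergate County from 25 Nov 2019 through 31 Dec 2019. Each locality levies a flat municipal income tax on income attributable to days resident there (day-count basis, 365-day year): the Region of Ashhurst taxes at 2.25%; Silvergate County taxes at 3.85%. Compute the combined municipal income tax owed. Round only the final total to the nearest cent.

$6,922.99

The Region of Ashhurst, 1 Jan – 24 Nov 2019: 328 days → $287,000 × 2.25% × 328/365 = $5,802.9041
Silvergate County, 25 Nov – 31 Dec 2019: 37 days → $287,000 × 3.85% × 37/365 = $1,120.0863
Total = $6,922.9904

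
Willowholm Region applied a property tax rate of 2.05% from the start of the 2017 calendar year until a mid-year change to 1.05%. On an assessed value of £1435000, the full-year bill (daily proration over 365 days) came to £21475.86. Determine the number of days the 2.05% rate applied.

163 days

Let d = days at the first rate; then 365 − d days at the second rate.
£1435000 × [2.05%·d + 1.05%·(365−d)] / 365 = £21475.86
Solving gives d = 163, so the new rate took effect on June 13, 2017.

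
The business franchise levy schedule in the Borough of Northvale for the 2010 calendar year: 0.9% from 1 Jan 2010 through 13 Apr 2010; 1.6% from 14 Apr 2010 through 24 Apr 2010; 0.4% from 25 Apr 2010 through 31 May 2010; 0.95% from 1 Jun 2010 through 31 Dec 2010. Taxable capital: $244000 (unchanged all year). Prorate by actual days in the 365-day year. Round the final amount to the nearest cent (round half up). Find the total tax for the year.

1 Jan – 13 Apr 2010: 103 days at 0.9% → $244000 × 0.9% × 103/365 = $619.6932
14 Apr – 24 Apr 2010: 11 days at 1.6% → $244000 × 1.6% × 11/365 = $117.6548
25 Apr – 31 May 2010: 37 days at 0.4% → $244000 × 0.4% × 37/365 = $98.9370
1 Jun – 31 Dec 2010: 214 days at 0.95% → $244000 × 0.95% × 214/365 = $1359.0466
Total = $2195.3315

$2195.33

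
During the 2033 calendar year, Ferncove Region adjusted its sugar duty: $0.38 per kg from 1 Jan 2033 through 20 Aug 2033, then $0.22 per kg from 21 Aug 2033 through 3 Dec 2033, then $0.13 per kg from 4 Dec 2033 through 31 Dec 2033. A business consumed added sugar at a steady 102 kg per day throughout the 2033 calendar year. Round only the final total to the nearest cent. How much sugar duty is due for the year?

1 Jan – 20 Aug 2033: 232 days × 102 kg/day = 23,664 kg at $0.38/kg → $8,992.32
21 Aug – 3 Dec 2033: 105 days × 102 kg/day = 10,710 kg at $0.22/kg → $2,356.20
4 Dec – 31 Dec 2033: 28 days × 102 kg/day = 2,856 kg at $0.13/kg → $371.28

$11,719.80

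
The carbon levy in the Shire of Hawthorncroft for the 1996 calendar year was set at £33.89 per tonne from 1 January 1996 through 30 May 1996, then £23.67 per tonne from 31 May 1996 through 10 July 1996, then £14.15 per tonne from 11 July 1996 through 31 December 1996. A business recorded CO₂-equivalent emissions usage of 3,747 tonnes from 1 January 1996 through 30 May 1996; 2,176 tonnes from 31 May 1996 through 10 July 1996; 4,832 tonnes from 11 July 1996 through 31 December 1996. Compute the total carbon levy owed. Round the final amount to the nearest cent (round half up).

£246864.55

1 January – 30 May 1996: 3,747 tonnes at £33.89/tonne → £126985.83
31 May – 10 July 1996: 2,176 tonnes at £23.67/tonne → £51505.92
11 July – 31 December 1996: 4,832 tonnes at £14.15/tonne → £68372.80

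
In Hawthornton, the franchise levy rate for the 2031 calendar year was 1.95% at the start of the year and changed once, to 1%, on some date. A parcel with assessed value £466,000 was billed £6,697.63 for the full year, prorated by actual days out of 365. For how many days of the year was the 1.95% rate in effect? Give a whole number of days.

Let d = days at the first rate; then 365 − d days at the second rate.
£466,000 × [1.95%·d + 1%·(365−d)] / 365 = £6,697.63
Solving gives d = 168, so the new rate took effect on 18 Jun 2031.

168 days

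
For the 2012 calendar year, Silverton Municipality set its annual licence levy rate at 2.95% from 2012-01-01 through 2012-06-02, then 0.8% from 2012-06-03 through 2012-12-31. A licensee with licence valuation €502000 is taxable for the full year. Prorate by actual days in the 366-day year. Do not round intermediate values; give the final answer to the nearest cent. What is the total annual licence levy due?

€8557.32

2012-01-01 to 2012-06-02: 154 days at 2.95% → €502000 × 2.95% × 154/366 = €6231.1093
2012-06-03 to 2012-12-31: 212 days at 0.8% → €502000 × 0.8% × 212/366 = €2326.2077
Total = €8557.3169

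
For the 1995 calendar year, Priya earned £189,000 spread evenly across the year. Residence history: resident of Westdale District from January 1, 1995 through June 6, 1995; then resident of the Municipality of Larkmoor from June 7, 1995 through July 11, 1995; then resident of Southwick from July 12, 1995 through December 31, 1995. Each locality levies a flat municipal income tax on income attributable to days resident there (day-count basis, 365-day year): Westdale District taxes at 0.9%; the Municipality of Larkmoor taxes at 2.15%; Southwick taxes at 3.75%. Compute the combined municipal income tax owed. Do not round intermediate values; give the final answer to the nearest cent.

£4,480.59

Westdale District, January 1 – June 6, 1995: 157 days → £189,000 × 0.9% × 157/365 = £731.6630
The Municipality of Larkmoor, June 7 – July 11, 1995: 35 days → £189,000 × 2.15% × 35/365 = £389.6507
Southwick, July 12 – December 31, 1995: 173 days → £189,000 × 3.75% × 173/365 = £3,359.2808
Total = £4,480.5945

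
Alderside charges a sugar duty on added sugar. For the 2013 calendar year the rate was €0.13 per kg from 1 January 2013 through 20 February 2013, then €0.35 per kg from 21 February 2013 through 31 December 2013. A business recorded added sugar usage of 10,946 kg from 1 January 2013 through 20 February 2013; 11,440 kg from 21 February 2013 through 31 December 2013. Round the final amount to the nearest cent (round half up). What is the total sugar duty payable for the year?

1 January – 20 February 2013: 10,946 kg at €0.13/kg → €1,422.98
21 February – 31 December 2013: 11,440 kg at €0.35/kg → €4,004.00

€5,426.98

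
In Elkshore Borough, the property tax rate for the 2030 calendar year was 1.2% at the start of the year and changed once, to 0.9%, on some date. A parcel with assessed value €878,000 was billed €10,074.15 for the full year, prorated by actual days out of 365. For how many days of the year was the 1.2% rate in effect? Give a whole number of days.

301 days

Let d = days at the first rate; then 365 − d days at the second rate.
€878,000 × [1.2%·d + 0.9%·(365−d)] / 365 = €10,074.15
Solving gives d = 301, so the new rate took effect on October 29, 2030.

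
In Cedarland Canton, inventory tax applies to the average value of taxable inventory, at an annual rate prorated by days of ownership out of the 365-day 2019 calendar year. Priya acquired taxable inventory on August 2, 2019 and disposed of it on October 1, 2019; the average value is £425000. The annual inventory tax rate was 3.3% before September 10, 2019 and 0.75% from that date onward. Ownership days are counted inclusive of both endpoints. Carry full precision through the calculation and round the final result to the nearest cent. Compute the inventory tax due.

£1690.68

August 2 – September 9, 2019: 39 days at 3.3% → £425000 × 3.3% × 39/365 = £1498.5616
September 10 – October 1, 2019: 22 days at 0.75% → £425000 × 0.75% × 22/365 = £192.1233
Total = £1690.6849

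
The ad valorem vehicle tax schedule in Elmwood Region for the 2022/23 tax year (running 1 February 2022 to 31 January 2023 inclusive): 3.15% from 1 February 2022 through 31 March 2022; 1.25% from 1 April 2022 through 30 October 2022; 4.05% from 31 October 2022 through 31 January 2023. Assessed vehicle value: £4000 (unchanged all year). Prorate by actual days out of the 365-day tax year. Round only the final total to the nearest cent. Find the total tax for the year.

£90.82

1 February – 31 March 2022: 59 days at 3.15% → £4000 × 3.15% × 59/365 = £20.3671
1 April – 30 October 2022: 213 days at 1.25% → £4000 × 1.25% × 213/365 = £29.1781
31 October 2022 – 31 January 2023: 93 days at 4.05% → £4000 × 4.05% × 93/365 = £41.2767
Total = £90.8219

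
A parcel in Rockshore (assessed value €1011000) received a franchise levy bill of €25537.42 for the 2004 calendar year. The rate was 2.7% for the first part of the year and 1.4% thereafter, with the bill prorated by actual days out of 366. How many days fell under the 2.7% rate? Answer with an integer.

317 days

Let d = days at the first rate; then 366 − d days at the second rate.
€1011000 × [2.7%·d + 1.4%·(366−d)] / 366 = €25537.42
Solving gives d = 317, so the new rate took effect on November 13, 2004.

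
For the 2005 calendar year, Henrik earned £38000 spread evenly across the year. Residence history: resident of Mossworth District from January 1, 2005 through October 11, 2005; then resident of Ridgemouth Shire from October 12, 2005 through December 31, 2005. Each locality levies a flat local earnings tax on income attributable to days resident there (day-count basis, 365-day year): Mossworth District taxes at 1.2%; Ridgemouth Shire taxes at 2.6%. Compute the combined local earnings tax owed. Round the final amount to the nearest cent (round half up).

£574.06

Mossworth District, January 1 – October 11, 2005: 284 days → £38000 × 1.2% × 284/365 = £354.8055
Ridgemouth Shire, October 12 – December 31, 2005: 81 days → £38000 × 2.6% × 81/365 = £219.2548
Total = £574.0603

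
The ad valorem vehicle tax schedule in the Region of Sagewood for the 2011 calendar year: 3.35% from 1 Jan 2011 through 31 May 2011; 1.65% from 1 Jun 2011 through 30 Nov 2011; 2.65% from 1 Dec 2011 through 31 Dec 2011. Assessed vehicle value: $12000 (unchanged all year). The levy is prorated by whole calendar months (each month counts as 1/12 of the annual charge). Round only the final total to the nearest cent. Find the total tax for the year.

1 Jan – 31 May 2011: 5 months at 3.35% → $12000 × 3.35% × 5/12 = $167.5000
1 Jun – 30 Nov 2011: 6 months at 1.65% → $12000 × 1.65% × 6/12 = $99.0000
1 Dec – 31 Dec 2011: 1 month at 2.65% → $12000 × 2.65% × 1/12 = $26.5000
Total = $293.0000

$293.00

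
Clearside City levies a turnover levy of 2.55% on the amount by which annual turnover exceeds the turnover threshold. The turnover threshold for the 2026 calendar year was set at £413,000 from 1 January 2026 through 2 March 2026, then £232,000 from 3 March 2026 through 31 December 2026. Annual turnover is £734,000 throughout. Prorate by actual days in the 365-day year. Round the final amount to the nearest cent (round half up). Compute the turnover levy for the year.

1 January – 2 March 2026: 61 days, exemption £413,000 → (£734,000 − £413,000) × 2.55% × 61/365 = £1,367.9877
3 March – 31 December 2026: 304 days, exemption £232,000 → (£734,000 − £232,000) × 2.55% × 304/365 = £10,661.6548
Total = £12,029.6425

£12,029.64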